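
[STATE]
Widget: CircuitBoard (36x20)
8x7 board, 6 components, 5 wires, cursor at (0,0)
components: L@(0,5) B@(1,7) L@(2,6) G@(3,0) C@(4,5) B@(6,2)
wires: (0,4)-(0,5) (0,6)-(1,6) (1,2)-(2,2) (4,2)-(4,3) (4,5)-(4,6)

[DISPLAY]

   0 1 2 3 4 5 6 7                  
0  [.]              · ─ L   ·       
                            │       
1           ·               ·   B   
            │                       
2           ·               L       
                                    
3   G                               
                                    
4           · ─ ·       C ─ ·       
                                    
5                                   
                                    
6           B                       
Cursor: (0,0)                       
                                    
                                    
                                    
                                    
                                    


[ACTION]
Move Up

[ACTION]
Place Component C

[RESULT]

   0 1 2 3 4 5 6 7                  
0  [C]              · ─ L   ·       
                            │       
1           ·               ·   B   
            │                       
2           ·               L       
                                    
3   G                               
                                    
4           · ─ ·       C ─ ·       
                                    
5                                   
                                    
6           B                       
Cursor: (0,0)                       
                                    
                                    
                                    
                                    
                                    


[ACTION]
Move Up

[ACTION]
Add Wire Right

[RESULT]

   0 1 2 3 4 5 6 7                  
0  [C]─ ·           · ─ L   ·       
                            │       
1           ·               ·   B   
            │                       
2           ·               L       
                                    
3   G                               
                                    
4           · ─ ·       C ─ ·       
                                    
5                                   
                                    
6           B                       
Cursor: (0,0)                       
                                    
                                    
                                    
                                    
                                    


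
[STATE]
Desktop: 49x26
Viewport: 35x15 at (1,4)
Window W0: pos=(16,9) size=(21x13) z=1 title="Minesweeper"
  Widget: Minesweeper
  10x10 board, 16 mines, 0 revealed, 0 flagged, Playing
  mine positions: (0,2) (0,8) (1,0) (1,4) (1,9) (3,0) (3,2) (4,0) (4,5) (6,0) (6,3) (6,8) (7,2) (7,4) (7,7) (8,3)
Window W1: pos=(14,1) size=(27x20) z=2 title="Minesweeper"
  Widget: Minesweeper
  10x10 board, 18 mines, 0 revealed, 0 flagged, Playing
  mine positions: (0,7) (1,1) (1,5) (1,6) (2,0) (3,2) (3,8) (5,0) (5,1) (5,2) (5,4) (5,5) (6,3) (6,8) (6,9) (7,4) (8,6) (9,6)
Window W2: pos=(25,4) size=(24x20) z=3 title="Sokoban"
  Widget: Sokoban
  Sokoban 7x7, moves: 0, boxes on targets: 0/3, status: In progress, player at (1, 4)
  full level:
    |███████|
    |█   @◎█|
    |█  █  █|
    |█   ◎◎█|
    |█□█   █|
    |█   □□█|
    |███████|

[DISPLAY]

             ┃■■■■■■■■■■┏━━━━━━━━━━
             ┃■■■■■■■■■■┃ Sokoban  
             ┃■■■■■■■■■■┠──────────
             ┃■■■■■■■■■■┃███████   
             ┃■■■■■■■■■■┃█   @◎█   
             ┃■■■■■■■■■■┃█  █  █   
             ┃■■■■■■■■■■┃█   ◎◎█   
             ┃■■■■■■■■■■┃█□█   █   
             ┃■■■■■■■■■■┃█   □□█   
             ┃■■■■■■■■■■┃███████   
             ┃          ┃Moves: 0  
             ┃          ┃          
             ┃          ┃          
             ┃          ┃          
             ┃          ┃          


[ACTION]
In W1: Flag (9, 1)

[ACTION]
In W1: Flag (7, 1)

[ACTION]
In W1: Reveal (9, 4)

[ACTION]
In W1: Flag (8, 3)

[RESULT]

             ┃■■■■■■■■■■┏━━━━━━━━━━
             ┃■■■■■■■■■■┃ Sokoban  
             ┃■■■■■■■■■■┠──────────
             ┃■■■■■■■■■■┃███████   
             ┃■■■■■■■■■■┃█   @◎█   
             ┃■■■■■■■■■■┃█  █  █   
             ┃233■■■■■■■┃█   ◎◎█   
             ┃  12■■■■■■┃█□█   █   
             ┃   113■■■■┃█   □□█   
             ┃     2■■■■┃███████   
             ┃          ┃Moves: 0  
             ┃          ┃          
             ┃          ┃          
             ┃          ┃          
             ┃          ┃          


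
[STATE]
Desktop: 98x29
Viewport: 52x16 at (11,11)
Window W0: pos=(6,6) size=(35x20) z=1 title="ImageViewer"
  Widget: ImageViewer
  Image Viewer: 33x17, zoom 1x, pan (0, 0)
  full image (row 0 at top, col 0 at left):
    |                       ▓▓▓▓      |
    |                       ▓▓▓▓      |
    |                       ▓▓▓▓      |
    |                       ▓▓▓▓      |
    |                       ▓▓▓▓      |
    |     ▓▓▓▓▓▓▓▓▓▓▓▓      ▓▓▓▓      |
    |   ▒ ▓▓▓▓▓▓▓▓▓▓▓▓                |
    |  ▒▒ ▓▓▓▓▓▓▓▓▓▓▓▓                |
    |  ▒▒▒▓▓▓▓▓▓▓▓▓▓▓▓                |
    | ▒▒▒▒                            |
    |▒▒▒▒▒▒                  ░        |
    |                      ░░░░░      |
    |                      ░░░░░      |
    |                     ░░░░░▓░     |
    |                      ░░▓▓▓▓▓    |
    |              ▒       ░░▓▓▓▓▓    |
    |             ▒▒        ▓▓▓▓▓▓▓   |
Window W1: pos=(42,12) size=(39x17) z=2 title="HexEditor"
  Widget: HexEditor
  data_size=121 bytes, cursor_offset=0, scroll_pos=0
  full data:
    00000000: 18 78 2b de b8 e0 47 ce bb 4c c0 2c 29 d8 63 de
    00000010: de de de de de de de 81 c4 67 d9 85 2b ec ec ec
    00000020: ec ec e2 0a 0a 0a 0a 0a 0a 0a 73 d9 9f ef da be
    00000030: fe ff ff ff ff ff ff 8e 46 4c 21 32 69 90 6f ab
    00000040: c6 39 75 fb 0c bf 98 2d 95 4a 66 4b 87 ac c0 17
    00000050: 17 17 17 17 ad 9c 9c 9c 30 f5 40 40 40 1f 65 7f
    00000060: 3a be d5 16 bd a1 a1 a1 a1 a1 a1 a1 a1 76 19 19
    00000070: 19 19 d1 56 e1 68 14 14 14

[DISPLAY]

                   ▓▓▓▓      ┃                      
                   ▓▓▓▓      ┃ ┏━━━━━━━━━━━━━━━━━━━━
                   ▓▓▓▓      ┃ ┃ HexEditor          
 ▓▓▓▓▓▓▓▓▓▓▓▓      ▓▓▓▓      ┃ ┠────────────────────
 ▓▓▓▓▓▓▓▓▓▓▓▓                ┃ ┃00000000  18 78 2b d
 ▓▓▓▓▓▓▓▓▓▓▓▓                ┃ ┃00000010  de de de d
▒▓▓▓▓▓▓▓▓▓▓▓▓                ┃ ┃00000020  ec ec e2 0
▒                            ┃ ┃00000030  fe ff ff f
▒▒                  ░        ┃ ┃00000040  c6 39 75 f
                  ░░░░░      ┃ ┃00000050  17 17 17 1
                  ░░░░░      ┃ ┃00000060  3a be d5 1
                 ░░░░░▓░     ┃ ┃00000070  19 19 d1 5
                  ░░▓▓▓▓▓    ┃ ┃                    
          ▒       ░░▓▓▓▓▓    ┃ ┃                    
━━━━━━━━━━━━━━━━━━━━━━━━━━━━━┛ ┃                    
                               ┃                    


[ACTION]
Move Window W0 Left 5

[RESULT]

              ▓▓▓▓      ┃                           
              ▓▓▓▓      ┃      ┏━━━━━━━━━━━━━━━━━━━━
              ▓▓▓▓      ┃      ┃ HexEditor          
▓▓▓▓▓▓▓▓      ▓▓▓▓      ┃      ┠────────────────────
▓▓▓▓▓▓▓▓                ┃      ┃00000000  18 78 2b d
▓▓▓▓▓▓▓▓                ┃      ┃00000010  de de de d
▓▓▓▓▓▓▓▓                ┃      ┃00000020  ec ec e2 0
                        ┃      ┃00000030  fe ff ff f
               ░        ┃      ┃00000040  c6 39 75 f
             ░░░░░      ┃      ┃00000050  17 17 17 1
             ░░░░░      ┃      ┃00000060  3a be d5 1
            ░░░░░▓░     ┃      ┃00000070  19 19 d1 5
             ░░▓▓▓▓▓    ┃      ┃                    
     ▒       ░░▓▓▓▓▓    ┃      ┃                    
━━━━━━━━━━━━━━━━━━━━━━━━┛      ┃                    
                               ┃                    


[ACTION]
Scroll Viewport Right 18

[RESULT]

      ┃                                             
      ┃      ┏━━━━━━━━━━━━━━━━━━━━━━━━━━━━━━━━━━━━━┓
      ┃      ┃ HexEditor                           ┃
      ┃      ┠─────────────────────────────────────┨
      ┃      ┃00000000  18 78 2b de b8 e0 47 ce  bb┃
      ┃      ┃00000010  de de de de de de de 81  c4┃
      ┃      ┃00000020  ec ec e2 0a 0a 0a 0a 0a  0a┃
      ┃      ┃00000030  fe ff ff ff ff ff ff 8e  46┃
      ┃      ┃00000040  c6 39 75 fb 0c bf 98 2d  95┃
      ┃      ┃00000050  17 17 17 17 ad 9c 9c 9c  30┃
      ┃      ┃00000060  3a be d5 16 bd a1 a1 a1  a1┃
░     ┃      ┃00000070  19 19 d1 56 e1 68 14 14  14┃
▓▓    ┃      ┃                                     ┃
▓▓    ┃      ┃                                     ┃
━━━━━━┛      ┃                                     ┃
             ┃                                     ┃


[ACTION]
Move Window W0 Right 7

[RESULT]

   ▓▓▓▓      ┃                                      
   ▓▓▓▓      ┏━━━━━━━━━━━━━━━━━━━━━━━━━━━━━━━━━━━━━┓
   ▓▓▓▓      ┃ HexEditor                           ┃
   ▓▓▓▓      ┠─────────────────────────────────────┨
             ┃00000000  18 78 2b de b8 e0 47 ce  bb┃
             ┃00000010  de de de de de de de 81  c4┃
             ┃00000020  ec ec e2 0a 0a 0a 0a 0a  0a┃
             ┃00000030  fe ff ff ff ff ff ff 8e  46┃
    ░        ┃00000040  c6 39 75 fb 0c bf 98 2d  95┃
  ░░░░░      ┃00000050  17 17 17 17 ad 9c 9c 9c  30┃
  ░░░░░      ┃00000060  3a be d5 16 bd a1 a1 a1  a1┃
 ░░░░░▓░     ┃00000070  19 19 d1 56 e1 68 14 14  14┃
  ░░▓▓▓▓▓    ┃                                     ┃
  ░░▓▓▓▓▓    ┃                                     ┃
━━━━━━━━━━━━━┃                                     ┃
             ┃                                     ┃


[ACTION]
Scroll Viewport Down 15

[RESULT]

   ▓▓▓▓      ┃ HexEditor                           ┃
   ▓▓▓▓      ┠─────────────────────────────────────┨
             ┃00000000  18 78 2b de b8 e0 47 ce  bb┃
             ┃00000010  de de de de de de de 81  c4┃
             ┃00000020  ec ec e2 0a 0a 0a 0a 0a  0a┃
             ┃00000030  fe ff ff ff ff ff ff 8e  46┃
    ░        ┃00000040  c6 39 75 fb 0c bf 98 2d  95┃
  ░░░░░      ┃00000050  17 17 17 17 ad 9c 9c 9c  30┃
  ░░░░░      ┃00000060  3a be d5 16 bd a1 a1 a1  a1┃
 ░░░░░▓░     ┃00000070  19 19 d1 56 e1 68 14 14  14┃
  ░░▓▓▓▓▓    ┃                                     ┃
  ░░▓▓▓▓▓    ┃                                     ┃
━━━━━━━━━━━━━┃                                     ┃
             ┃                                     ┃
             ┃                                     ┃
             ┗━━━━━━━━━━━━━━━━━━━━━━━━━━━━━━━━━━━━━┛


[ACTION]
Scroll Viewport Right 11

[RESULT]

  ┃ HexEditor                           ┃           
  ┠─────────────────────────────────────┨           
  ┃00000000  18 78 2b de b8 e0 47 ce  bb┃           
  ┃00000010  de de de de de de de 81  c4┃           
  ┃00000020  ec ec e2 0a 0a 0a 0a 0a  0a┃           
  ┃00000030  fe ff ff ff ff ff ff 8e  46┃           
  ┃00000040  c6 39 75 fb 0c bf 98 2d  95┃           
  ┃00000050  17 17 17 17 ad 9c 9c 9c  30┃           
  ┃00000060  3a be d5 16 bd a1 a1 a1  a1┃           
  ┃00000070  19 19 d1 56 e1 68 14 14  14┃           
  ┃                                     ┃           
  ┃                                     ┃           
━━┃                                     ┃           
  ┃                                     ┃           
  ┃                                     ┃           
  ┗━━━━━━━━━━━━━━━━━━━━━━━━━━━━━━━━━━━━━┛           


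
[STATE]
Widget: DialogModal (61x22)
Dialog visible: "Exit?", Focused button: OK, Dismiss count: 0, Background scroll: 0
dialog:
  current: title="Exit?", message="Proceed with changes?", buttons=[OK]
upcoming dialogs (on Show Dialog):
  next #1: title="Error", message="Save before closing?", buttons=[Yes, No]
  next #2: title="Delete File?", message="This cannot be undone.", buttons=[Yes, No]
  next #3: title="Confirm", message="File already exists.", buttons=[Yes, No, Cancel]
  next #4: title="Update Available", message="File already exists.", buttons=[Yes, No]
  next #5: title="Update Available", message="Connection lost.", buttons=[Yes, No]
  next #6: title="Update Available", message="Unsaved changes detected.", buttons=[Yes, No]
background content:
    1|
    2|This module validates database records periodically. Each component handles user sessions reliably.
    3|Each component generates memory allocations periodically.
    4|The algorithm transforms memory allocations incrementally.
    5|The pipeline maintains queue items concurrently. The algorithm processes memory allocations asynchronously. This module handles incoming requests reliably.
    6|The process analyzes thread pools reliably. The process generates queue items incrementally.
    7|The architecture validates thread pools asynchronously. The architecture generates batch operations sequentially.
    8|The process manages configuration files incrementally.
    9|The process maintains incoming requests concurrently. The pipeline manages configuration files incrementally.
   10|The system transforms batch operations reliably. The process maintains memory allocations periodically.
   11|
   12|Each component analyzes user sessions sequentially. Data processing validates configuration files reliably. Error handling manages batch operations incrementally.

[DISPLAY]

                                                             
This module validates database records periodically. Each com
Each component generates memory allocations periodically.    
The algorithm transforms memory allocations incrementally.   
The pipeline maintains queue items concurrently. The algorith
The process analyzes thread pools reliably. The process gener
The architecture validates thread pools asynchronously. The a
The process manages configuration files incrementally.       
The process mainta┌───────────────────────┐currently. The pip
The system transfo│         Exit?         │ably. The process 
                  │ Proceed with changes? │                  
Each component ana│          [OK]         │ntially. Data proc
                  └───────────────────────┘                  
                                                             
                                                             
                                                             
                                                             
                                                             
                                                             
                                                             
                                                             
                                                             


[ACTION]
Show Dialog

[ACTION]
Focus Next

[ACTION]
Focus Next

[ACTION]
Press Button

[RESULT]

                                                             
This module validates database records periodically. Each com
Each component generates memory allocations periodically.    
The algorithm transforms memory allocations incrementally.   
The pipeline maintains queue items concurrently. The algorith
The process analyzes thread pools reliably. The process gener
The architecture validates thread pools asynchronously. The a
The process manages configuration files incrementally.       
The process maintains incoming requests concurrently. The pip
The system transforms batch operations reliably. The process 
                                                             
Each component analyzes user sessions sequentially. Data proc
                                                             
                                                             
                                                             
                                                             
                                                             
                                                             
                                                             
                                                             
                                                             
                                                             


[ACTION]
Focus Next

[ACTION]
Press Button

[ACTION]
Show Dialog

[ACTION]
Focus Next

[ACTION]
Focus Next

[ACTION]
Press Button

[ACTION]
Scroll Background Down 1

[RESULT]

This module validates database records periodically. Each com
Each component generates memory allocations periodically.    
The algorithm transforms memory allocations incrementally.   
The pipeline maintains queue items concurrently. The algorith
The process analyzes thread pools reliably. The process gener
The architecture validates thread pools asynchronously. The a
The process manages configuration files incrementally.       
The process maintains incoming requests concurrently. The pip
The system transforms batch operations reliably. The process 
                                                             
Each component analyzes user sessions sequentially. Data proc
                                                             
                                                             
                                                             
                                                             
                                                             
                                                             
                                                             
                                                             
                                                             
                                                             
                                                             


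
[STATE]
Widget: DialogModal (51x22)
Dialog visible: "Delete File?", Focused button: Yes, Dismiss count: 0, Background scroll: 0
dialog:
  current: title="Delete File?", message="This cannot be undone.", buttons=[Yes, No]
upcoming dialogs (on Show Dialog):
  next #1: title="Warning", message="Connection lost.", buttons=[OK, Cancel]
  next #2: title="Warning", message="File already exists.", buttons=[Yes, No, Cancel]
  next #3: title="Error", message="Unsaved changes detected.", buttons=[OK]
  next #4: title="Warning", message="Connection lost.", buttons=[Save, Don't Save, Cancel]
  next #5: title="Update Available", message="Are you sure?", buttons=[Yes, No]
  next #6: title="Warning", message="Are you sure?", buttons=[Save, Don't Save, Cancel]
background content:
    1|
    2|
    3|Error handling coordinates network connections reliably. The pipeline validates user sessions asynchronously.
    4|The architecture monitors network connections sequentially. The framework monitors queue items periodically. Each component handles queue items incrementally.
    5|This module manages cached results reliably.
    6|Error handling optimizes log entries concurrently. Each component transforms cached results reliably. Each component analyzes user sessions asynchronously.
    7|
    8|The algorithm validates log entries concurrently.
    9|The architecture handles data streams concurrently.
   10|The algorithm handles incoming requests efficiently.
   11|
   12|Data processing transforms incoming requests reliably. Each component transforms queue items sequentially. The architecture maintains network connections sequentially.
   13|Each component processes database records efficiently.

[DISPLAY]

                                                   
                                                   
Error handling coordinates network connections reli
The architecture monitors network connections seque
This module manages cached results reliably.       
Error handling optimizes log entries concurrently. 
                                                   
The algorithm validates log entries concurrently.  
The architec┌────────────────────────┐concurrently.
The algorith│      Delete File?      │s efficiently
            │ This cannot be undone. │             
Data process│       [Yes]  No        │quests reliab
Each compone└────────────────────────┘rds efficient
                                                   
                                                   
                                                   
                                                   
                                                   
                                                   
                                                   
                                                   
                                                   


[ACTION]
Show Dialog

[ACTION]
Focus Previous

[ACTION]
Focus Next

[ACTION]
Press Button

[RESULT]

                                                   
                                                   
Error handling coordinates network connections reli
The architecture monitors network connections seque
This module manages cached results reliably.       
Error handling optimizes log entries concurrently. 
                                                   
The algorithm validates log entries concurrently.  
The architecture handles data streams concurrently.
The algorithm handles incoming requests efficiently
                                                   
Data processing transforms incoming requests reliab
Each component processes database records efficient
                                                   
                                                   
                                                   
                                                   
                                                   
                                                   
                                                   
                                                   
                                                   


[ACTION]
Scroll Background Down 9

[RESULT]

The algorithm handles incoming requests efficiently
                                                   
Data processing transforms incoming requests reliab
Each component processes database records efficient
                                                   
                                                   
                                                   
                                                   
                                                   
                                                   
                                                   
                                                   
                                                   
                                                   
                                                   
                                                   
                                                   
                                                   
                                                   
                                                   
                                                   
                                                   


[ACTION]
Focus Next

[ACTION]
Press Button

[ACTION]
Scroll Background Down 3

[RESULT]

Each component processes database records efficient
                                                   
                                                   
                                                   
                                                   
                                                   
                                                   
                                                   
                                                   
                                                   
                                                   
                                                   
                                                   
                                                   
                                                   
                                                   
                                                   
                                                   
                                                   
                                                   
                                                   
                                                   


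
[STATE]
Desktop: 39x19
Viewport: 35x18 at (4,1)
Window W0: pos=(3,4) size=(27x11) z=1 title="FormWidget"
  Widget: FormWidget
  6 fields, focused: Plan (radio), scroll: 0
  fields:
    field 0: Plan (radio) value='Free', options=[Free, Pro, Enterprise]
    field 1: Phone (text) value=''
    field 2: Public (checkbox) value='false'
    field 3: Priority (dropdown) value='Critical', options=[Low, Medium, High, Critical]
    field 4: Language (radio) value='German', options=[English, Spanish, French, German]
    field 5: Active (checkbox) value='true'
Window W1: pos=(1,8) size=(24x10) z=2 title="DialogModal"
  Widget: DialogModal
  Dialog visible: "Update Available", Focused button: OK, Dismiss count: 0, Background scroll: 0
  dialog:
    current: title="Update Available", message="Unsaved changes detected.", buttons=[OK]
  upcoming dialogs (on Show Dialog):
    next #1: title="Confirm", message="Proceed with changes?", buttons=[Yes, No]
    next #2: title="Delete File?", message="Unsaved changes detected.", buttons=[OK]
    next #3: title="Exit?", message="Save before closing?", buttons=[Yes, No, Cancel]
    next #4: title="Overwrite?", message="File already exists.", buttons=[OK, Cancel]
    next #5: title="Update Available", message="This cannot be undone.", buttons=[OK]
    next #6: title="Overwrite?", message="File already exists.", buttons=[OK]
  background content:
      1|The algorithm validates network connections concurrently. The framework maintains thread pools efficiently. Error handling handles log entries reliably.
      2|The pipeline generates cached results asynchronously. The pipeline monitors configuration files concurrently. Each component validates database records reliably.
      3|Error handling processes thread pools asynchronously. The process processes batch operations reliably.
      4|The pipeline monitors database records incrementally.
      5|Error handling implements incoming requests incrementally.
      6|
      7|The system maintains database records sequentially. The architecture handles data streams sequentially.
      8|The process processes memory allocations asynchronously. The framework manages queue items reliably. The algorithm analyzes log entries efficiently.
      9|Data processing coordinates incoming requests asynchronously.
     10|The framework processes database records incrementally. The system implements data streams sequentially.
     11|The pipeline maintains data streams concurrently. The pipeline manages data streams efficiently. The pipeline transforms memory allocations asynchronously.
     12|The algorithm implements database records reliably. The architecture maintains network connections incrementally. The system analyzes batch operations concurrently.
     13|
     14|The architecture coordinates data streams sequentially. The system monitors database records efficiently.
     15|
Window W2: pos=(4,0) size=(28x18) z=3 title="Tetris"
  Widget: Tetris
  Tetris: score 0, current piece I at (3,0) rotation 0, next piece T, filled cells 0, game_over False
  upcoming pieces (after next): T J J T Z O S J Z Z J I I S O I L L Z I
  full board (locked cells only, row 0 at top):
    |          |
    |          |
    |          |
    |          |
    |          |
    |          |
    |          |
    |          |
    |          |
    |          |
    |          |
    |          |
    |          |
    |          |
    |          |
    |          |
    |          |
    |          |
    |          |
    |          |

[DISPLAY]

┃ Tetris                   ┃       
┠──────────────────────────┨       
┃          │Next:          ┃       
┃          │ ▒             ┃       
┃          │▒▒▒            ┃       
┃          │               ┃       
┃          │               ┃       
┃          │               ┃       
┃          │Score:         ┃       
┃          │0              ┃       
┃          │               ┃       
┃          │               ┃       
┃          │               ┃       
┃          │               ┃       
┃          │               ┃       
┃          │               ┃       
┗━━━━━━━━━━━━━━━━━━━━━━━━━━┛       
                                   


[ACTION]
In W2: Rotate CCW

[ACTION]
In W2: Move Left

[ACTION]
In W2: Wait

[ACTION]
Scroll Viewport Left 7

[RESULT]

    ┃ Tetris                   ┃   
    ┠──────────────────────────┨   
    ┃          │Next:          ┃   
   ┏┃          │ ▒             ┃   
   ┃┃          │▒▒▒            ┃   
   ┠┃          │               ┃   
   ┃┃          │               ┃   
 ┏━━┃          │               ┃   
 ┃ D┃          │Score:         ┃   
 ┠──┃          │0              ┃   
 ┃Th┃          │               ┃   
 ┃Th┃          │               ┃   
 ┃Er┃          │               ┃   
 ┃Th┃          │               ┃   
 ┃Er┃          │               ┃   
 ┃  ┃          │               ┃   
 ┗━━┗━━━━━━━━━━━━━━━━━━━━━━━━━━┛   
                                   


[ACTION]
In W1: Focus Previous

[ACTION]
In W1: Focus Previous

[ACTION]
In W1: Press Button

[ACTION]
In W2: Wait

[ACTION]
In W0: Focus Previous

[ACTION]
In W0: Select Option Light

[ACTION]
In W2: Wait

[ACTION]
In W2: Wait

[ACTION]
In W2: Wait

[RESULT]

    ┃ Tetris                   ┃   
    ┠──────────────────────────┨   
    ┃  █       │Next:          ┃   
   ┏┃  █       │ ▒             ┃   
   ┃┃  █       │▒▒▒            ┃   
   ┠┃          │               ┃   
   ┃┃          │               ┃   
 ┏━━┃          │               ┃   
 ┃ D┃          │Score:         ┃   
 ┠──┃          │0              ┃   
 ┃Th┃          │               ┃   
 ┃Th┃          │               ┃   
 ┃Er┃          │               ┃   
 ┃Th┃          │               ┃   
 ┃Er┃          │               ┃   
 ┃  ┃          │               ┃   
 ┗━━┗━━━━━━━━━━━━━━━━━━━━━━━━━━┛   
                                   


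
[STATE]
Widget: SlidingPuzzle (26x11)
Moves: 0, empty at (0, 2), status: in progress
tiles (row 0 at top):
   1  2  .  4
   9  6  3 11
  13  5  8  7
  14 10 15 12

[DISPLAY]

┌────┬────┬────┬────┐     
│  1 │  2 │    │  4 │     
├────┼────┼────┼────┤     
│  9 │  6 │  3 │ 11 │     
├────┼────┼────┼────┤     
│ 13 │  5 │  8 │  7 │     
├────┼────┼────┼────┤     
│ 14 │ 10 │ 15 │ 12 │     
└────┴────┴────┴────┘     
Moves: 0                  
                          


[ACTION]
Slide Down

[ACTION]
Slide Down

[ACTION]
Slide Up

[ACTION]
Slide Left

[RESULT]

┌────┬────┬────┬────┐     
│  1 │  2 │  3 │  4 │     
├────┼────┼────┼────┤     
│  9 │  6 │ 11 │    │     
├────┼────┼────┼────┤     
│ 13 │  5 │  8 │  7 │     
├────┼────┼────┼────┤     
│ 14 │ 10 │ 15 │ 12 │     
└────┴────┴────┴────┘     
Moves: 2                  
                          


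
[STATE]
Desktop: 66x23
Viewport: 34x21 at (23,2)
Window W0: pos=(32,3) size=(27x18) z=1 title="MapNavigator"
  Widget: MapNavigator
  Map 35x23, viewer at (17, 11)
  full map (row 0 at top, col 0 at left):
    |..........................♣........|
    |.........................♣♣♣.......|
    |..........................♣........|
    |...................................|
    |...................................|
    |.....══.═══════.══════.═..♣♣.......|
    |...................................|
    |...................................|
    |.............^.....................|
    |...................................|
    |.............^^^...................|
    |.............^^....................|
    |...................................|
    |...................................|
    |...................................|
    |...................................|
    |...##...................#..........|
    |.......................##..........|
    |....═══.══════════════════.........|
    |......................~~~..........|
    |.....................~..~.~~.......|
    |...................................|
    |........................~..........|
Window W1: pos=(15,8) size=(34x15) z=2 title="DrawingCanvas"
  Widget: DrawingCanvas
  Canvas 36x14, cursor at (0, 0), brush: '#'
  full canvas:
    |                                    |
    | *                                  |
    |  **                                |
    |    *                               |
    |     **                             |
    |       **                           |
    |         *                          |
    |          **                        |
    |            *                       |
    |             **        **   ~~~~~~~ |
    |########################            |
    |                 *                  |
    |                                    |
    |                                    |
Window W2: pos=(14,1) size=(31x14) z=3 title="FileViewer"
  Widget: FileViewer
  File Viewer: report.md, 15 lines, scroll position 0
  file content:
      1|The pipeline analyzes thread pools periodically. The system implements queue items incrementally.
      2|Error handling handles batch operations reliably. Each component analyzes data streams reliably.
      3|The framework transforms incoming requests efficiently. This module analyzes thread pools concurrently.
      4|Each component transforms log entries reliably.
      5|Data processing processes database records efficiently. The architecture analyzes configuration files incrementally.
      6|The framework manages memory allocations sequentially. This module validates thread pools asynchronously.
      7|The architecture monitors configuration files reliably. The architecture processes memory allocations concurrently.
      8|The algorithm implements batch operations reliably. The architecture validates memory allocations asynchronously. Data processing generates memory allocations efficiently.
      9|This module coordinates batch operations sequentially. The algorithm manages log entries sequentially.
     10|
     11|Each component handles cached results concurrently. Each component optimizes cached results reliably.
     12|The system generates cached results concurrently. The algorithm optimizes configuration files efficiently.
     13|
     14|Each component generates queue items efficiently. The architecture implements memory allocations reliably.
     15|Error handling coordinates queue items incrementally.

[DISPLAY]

wer                  ┃            
─────────────────────┨━━━━━━━━━━━━
line analyzes thread▲┃r           
ndling handles batch█┃────────────
ework transforms inc░┃............
ponent transforms lo░┃═════.═..♣♣.
cessing processes da░┃━━━┓........
ework manages memory░┃   ┃........
itecture monitors co░┃───┨........
rithm implements bat░┃   ┃........
ule coordinates batc░┃   ┃........
                    ▼┃   ┃........
━━━━━━━━━━━━━━━━━━━━━┛   ┃........
                         ┃........
**                       ┃........
  *                      ┃........
   **                    ┃...#....
     *                   ┃..##....
      **        **   ~~~~┃━━━━━━━━
#################        ┃        
━━━━━━━━━━━━━━━━━━━━━━━━━┛        


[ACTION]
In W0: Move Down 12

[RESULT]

wer                  ┃            
─────────────────────┨━━━━━━━━━━━━
line analyzes thread▲┃r           
ndling handles batch█┃────────────
ework transforms inc░┃............
ponent transforms lo░┃.......#....
cessing processes da░┃━━━┓..##....
ework manages memory░┃   ┃═════...
itecture monitors co░┃───┨.~~~....
rithm implements bat░┃   ┃~..~.~~.
ule coordinates batc░┃   ┃........
                    ▼┃   ┃...~....
━━━━━━━━━━━━━━━━━━━━━┛   ┃        
                         ┃        
**                       ┃        
  *                      ┃        
   **                    ┃        
     *                   ┃        
      **        **   ~~~~┃━━━━━━━━
#################        ┃        
━━━━━━━━━━━━━━━━━━━━━━━━━┛        


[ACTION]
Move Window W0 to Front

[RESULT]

wer                  ┃            
─────────┏━━━━━━━━━━━━━━━━━━━━━━━━
line anal┃ MapNavigator           
ndling ha┠────────────────────────
ework tra┃........................
ponent tr┃...................#....
cessing p┃..................##....
ework man┃══.══════════════════...
itecture ┃.................~~~....
rithm imp┃................~..~.~~.
ule coord┃........................
         ┃............@......~....
━━━━━━━━━┃                        
         ┃                        
**       ┃                        
  *      ┃                        
   **    ┃                        
     *   ┃                        
      ** ┗━━━━━━━━━━━━━━━━━━━━━━━━
#################        ┃        
━━━━━━━━━━━━━━━━━━━━━━━━━┛        


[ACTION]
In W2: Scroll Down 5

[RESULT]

wer                  ┃            
─────────┏━━━━━━━━━━━━━━━━━━━━━━━━
ework man┃ MapNavigator           
itecture ┠────────────────────────
rithm imp┃........................
ule coord┃...................#....
         ┃..................##....
ponent ha┃══.══════════════════...
em genera┃.................~~~....
         ┃................~..~.~~.
ponent ge┃........................
ndling co┃............@......~....
━━━━━━━━━┃                        
         ┃                        
**       ┃                        
  *      ┃                        
   **    ┃                        
     *   ┃                        
      ** ┗━━━━━━━━━━━━━━━━━━━━━━━━
#################        ┃        
━━━━━━━━━━━━━━━━━━━━━━━━━┛        
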